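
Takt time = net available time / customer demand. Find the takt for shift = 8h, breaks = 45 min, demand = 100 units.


Available = 8×60 - 45 = 435 min
Takt time = 435 / 100
= 4.35 min/unit


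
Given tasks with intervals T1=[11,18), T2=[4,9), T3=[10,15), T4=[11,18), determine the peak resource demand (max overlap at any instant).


Check each time point for overlaps:
  t=11: 3 tasks active (T1, T3, T4)
Max concurrent = 3


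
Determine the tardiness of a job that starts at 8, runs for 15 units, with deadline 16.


Completion = start + processing = 8 + 15 = 23
Tardiness = max(0, C - d) = max(0, 23 - 16)
= max(0, 7)
= 7


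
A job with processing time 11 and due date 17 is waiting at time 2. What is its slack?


Slack = due - current_time - processing
= 17 - 2 - 11
= 4


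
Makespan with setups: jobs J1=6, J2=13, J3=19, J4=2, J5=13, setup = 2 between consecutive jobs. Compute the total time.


Makespan = Σ processing + (n-1) × setup
= (6 + 13 + 19 + 2 + 13) + (5-1)×2
= 53 + 8
= 61 time units


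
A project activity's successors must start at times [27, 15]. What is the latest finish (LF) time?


LF = min of all successor start times
Successors start at: [27, 15]
LF = min(27, 15)
= 15


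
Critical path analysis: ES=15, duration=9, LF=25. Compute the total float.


EF = ES + duration = 15 + 9 = 24
LS = LF - duration = 25 - 9 = 16
Total Float = LF - EF = 25 - 24
(or LS - ES = 16 - 15)
= 1


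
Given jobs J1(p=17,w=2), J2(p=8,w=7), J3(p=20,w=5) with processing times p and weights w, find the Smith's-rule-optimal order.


WSPT (Smith's rule): sort by p/w ascending
  J2: p/w = 8/7 = 1.143
  J3: p/w = 20/5 = 4.000
  J1: p/w = 17/2 = 8.500
Order: J2 → J3 → J1


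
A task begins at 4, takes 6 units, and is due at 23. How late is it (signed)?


Completion = 4 + 6 = 10
Lateness = C - d = 10 - 23
= -13


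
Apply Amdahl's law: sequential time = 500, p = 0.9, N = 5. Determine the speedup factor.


Amdahl's law: T_p = T × ((1-p) + p/N)
= 500 × ((1-0.9) + 0.9/5)
= 500 × (0.10 + 0.1800)
= 500 × 0.2800
= 140.00
Speedup = 500/140.00
= 3.57×


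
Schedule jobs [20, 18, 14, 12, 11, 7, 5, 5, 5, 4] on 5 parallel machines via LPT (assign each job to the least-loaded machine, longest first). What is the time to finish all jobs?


Jobs (LPT sorted): [20, 18, 14, 12, 11, 7, 5, 5, 5, 4]
Machines: 5
  J=20 → Machine 1 (load: 0+20=20)
  J=18 → Machine 2 (load: 0+18=18)
  J=14 → Machine 3 (load: 0+14=14)
  J=12 → Machine 4 (load: 0+12=12)
  J=11 → Machine 5 (load: 0+11=11)
  J=7 → Machine 5 (load: 11+7=18)
  J=5 → Machine 4 (load: 12+5=17)
  J=5 → Machine 3 (load: 14+5=19)
  J=5 → Machine 4 (load: 17+5=22)
  J=4 → Machine 2 (load: 18+4=22)
Machine loads: [20, 22, 19, 22, 18]
Makespan = max = 22 time units


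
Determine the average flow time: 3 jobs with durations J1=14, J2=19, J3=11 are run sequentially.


Completion times:
  J1: completes at 14
  J2: completes at 33
  J3: completes at 44
Sum = 91
Average = 91/3
= 30.33


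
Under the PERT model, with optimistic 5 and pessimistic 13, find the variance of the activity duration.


σ² = ((p - o) / 6)² = (p - o)² / 36
= (13 - 5)² / 36
= 8² / 36
= 64 / 36
= 1.7778


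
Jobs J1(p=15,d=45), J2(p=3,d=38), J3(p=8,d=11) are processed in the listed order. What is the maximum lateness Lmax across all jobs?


Lateness per job (L = C - d):
  J1: C=15, d=45, L=-30
  J2: C=18, d=38, L=-20
  J3: C=26, d=11, L=15
Lmax = max(-30, -20, 15)
= 15


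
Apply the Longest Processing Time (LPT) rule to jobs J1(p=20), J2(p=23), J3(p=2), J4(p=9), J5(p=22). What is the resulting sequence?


LPT: sort by longest processing time first
  J2: p=23
  J5: p=22
  J1: p=20
  J4: p=9
  J3: p=2
Order: J2 → J5 → J1 → J4 → J3


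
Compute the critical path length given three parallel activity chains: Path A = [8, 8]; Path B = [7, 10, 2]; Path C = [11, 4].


Path A: 8 + 8 = 16
Path B: 7 + 10 + 2 = 19
Path C: 11 + 4 = 15
Critical path = longest = max(16, 19, 15)
= 19 (Path B)


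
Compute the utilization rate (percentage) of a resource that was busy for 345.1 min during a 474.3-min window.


Utilization = busy / total × 100
= 345.1 / 474.3 × 100
= 72.8%


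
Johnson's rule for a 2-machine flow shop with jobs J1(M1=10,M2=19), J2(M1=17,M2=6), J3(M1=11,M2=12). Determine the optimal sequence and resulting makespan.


Johnson's rule:
Group 1 (M1≤M2, sort by M1): ['J1', 'J3']
Group 2 (M1>M2, sort desc M2): ['J2']
Sequence: J1 → J3 → J2
Makespan calculation:
  J1: M1 done=10, M2 done=29
  J3: M1 done=21, M2 done=41
  J2: M1 done=38, M2 done=47
= Sequence: J1 → J3 → J2, Makespan: 47


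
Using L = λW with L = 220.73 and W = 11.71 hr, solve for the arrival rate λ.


Little's law: L = λW → λ = L / W
= 220.73 / 11.71
= 18.85 per hour


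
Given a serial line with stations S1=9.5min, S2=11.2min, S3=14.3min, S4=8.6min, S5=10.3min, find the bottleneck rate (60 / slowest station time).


Bottleneck = longest station time
Station times: [9.5, 11.2, 14.3, 8.6, 10.3]
Max = 14.3 min
Rate = 60 / 14.3
= 4.20 units/hour (bottleneck: 14.3min)


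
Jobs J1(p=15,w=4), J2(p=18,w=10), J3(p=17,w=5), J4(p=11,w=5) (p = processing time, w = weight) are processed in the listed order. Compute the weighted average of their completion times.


Completion times:
  J1: C=15, w×C=4×15=60
  J2: C=33, w×C=10×33=330
  J3: C=50, w×C=5×50=250
  J4: C=61, w×C=5×61=305
Sum w×C = 945
Sum w = 24
Weighted avg = 945/24
= 39.38


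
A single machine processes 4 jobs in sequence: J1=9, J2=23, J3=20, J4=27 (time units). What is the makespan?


Sequential makespan: sum all processing times
= 9 + 23 + 20 + 27
= 79 time units


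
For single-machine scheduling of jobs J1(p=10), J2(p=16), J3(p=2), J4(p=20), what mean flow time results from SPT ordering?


SPT order: J3 → J1 → J2 → J4
Completion times:
  J3: C=2
  J1: C=12
  J2: C=28
  J4: C=48
Sum = 90, n = 4
Mean flow = 90/4
= 22.50


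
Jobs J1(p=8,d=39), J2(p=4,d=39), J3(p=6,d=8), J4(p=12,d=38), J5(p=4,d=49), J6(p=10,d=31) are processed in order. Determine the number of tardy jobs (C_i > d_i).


Completion vs due date:
  J1: C=8, d=39 → on time
  J2: C=12, d=39 → on time
  J3: C=18, d=8 → TARDY
  J4: C=30, d=38 → on time
  J5: C=34, d=49 → on time
  J6: C=44, d=31 → TARDY
Tardy jobs: J3, J6
Count = 2


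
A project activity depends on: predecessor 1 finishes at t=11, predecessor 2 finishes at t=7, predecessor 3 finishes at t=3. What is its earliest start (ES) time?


ES = max of all predecessor completion times
Predecessors: [11, 7, 3]
ES = max(11, 7, 3)
= 11


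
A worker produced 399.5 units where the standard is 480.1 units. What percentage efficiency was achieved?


Efficiency = (actual / standard) × 100
= (399.5 / 480.1) × 100
= 83.2%


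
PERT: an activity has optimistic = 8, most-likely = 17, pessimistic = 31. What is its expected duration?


te = (o + 4m + p) / 6
= (8 + 4×17 + 31) / 6
= (8 + 68 + 31) / 6
= 107 / 6
= 17.83


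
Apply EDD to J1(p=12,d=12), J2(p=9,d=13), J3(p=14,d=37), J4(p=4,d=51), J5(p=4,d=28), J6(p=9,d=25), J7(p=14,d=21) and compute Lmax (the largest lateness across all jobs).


EDD order: J1 → J2 → J7 → J6 → J5 → J3 → J4
Completion and lateness:
  J1: C=12, d=12, L=12-12=0
  J2: C=21, d=13, L=21-13=8
  J7: C=35, d=21, L=35-21=14
  J6: C=44, d=25, L=44-25=19
  J5: C=48, d=28, L=48-28=20
  J3: C=62, d=37, L=62-37=25
  J4: C=66, d=51, L=66-51=15
Lmax = max(0, 8, 14, 19, 20, 25, 15)
= 25


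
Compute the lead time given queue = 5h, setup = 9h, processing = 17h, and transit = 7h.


Lead time = queue + setup + processing + transit
= 5 + 9 + 17 + 7
= 38 hours


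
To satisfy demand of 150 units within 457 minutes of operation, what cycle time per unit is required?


Cycle time = available time / demand
= 457 / 150
= 3.05 min/unit


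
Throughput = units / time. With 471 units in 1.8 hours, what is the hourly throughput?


Throughput = units / time
= 471 / 1.8
= 261.7 units/hour


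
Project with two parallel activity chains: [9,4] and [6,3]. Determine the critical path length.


Path A: 9 + 4 = 13
Path B: 6 + 3 = 9
Critical path = longest = max(13, 9)
= 13 (Path A)


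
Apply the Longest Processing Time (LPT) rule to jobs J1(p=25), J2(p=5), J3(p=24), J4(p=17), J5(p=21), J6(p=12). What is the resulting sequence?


LPT: sort by longest processing time first
  J1: p=25
  J3: p=24
  J5: p=21
  J4: p=17
  J6: p=12
  J2: p=5
Order: J1 → J3 → J5 → J4 → J6 → J2


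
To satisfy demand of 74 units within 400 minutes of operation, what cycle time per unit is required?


Cycle time = available time / demand
= 400 / 74
= 5.41 min/unit


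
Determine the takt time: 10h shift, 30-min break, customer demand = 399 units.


Available = 10×60 - 30 = 570 min
Takt time = 570 / 399
= 1.43 min/unit


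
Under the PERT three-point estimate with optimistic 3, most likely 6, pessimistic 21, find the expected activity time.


te = (o + 4m + p) / 6
= (3 + 4×6 + 21) / 6
= (3 + 24 + 21) / 6
= 48 / 6
= 8.00


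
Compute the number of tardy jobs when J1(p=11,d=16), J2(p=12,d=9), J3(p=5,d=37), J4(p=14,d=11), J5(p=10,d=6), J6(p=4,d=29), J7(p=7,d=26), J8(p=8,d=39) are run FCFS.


Completion vs due date:
  J1: C=11, d=16 → on time
  J2: C=23, d=9 → TARDY
  J3: C=28, d=37 → on time
  J4: C=42, d=11 → TARDY
  J5: C=52, d=6 → TARDY
  J6: C=56, d=29 → TARDY
  J7: C=63, d=26 → TARDY
  J8: C=71, d=39 → TARDY
Tardy jobs: J2, J4, J5, J6, J7, J8
Count = 6


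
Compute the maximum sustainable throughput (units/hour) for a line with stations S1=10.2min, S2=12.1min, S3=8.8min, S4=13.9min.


Bottleneck = longest station time
Station times: [10.2, 12.1, 8.8, 13.9]
Max = 13.9 min
Rate = 60 / 13.9
= 4.32 units/hour (bottleneck: 13.9min)


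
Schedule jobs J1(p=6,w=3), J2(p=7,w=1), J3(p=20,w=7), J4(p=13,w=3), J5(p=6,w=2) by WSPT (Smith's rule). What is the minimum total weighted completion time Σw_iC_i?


WSPT order (by p/w): J1 → J3 → J5 → J4 → J2
  J1: C=6, w·C=3×6=18
  J3: C=26, w·C=7×26=182
  J5: C=32, w·C=2×32=64
  J4: C=45, w·C=3×45=135
  J2: C=52, w·C=1×52=52
Σ w·C = 451
= 451


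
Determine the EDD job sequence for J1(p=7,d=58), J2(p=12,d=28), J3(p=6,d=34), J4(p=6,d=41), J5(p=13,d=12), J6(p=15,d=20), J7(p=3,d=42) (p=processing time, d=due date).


EDD: sort by earliest due date
  J5: d=12, p=13
  J6: d=20, p=15
  J2: d=28, p=12
  J3: d=34, p=6
  J4: d=41, p=6
  J7: d=42, p=3
  J1: d=58, p=7
Order: J5 → J6 → J2 → J3 → J4 → J7 → J1


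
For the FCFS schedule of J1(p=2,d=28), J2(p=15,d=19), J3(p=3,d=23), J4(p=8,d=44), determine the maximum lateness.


Lateness per job (L = C - d):
  J1: C=2, d=28, L=-26
  J2: C=17, d=19, L=-2
  J3: C=20, d=23, L=-3
  J4: C=28, d=44, L=-16
Lmax = max(-26, -2, -3, -16)
= -2


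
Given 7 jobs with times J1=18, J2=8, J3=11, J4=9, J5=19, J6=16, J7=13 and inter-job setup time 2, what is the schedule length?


Makespan = Σ processing + (n-1) × setup
= (18 + 8 + 11 + 9 + 19 + 16 + 13) + (7-1)×2
= 94 + 12
= 106 time units


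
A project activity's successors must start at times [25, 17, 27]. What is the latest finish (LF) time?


LF = min of all successor start times
Successors start at: [25, 17, 27]
LF = min(25, 17, 27)
= 17


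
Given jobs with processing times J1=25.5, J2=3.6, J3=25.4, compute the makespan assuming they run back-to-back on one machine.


Sequential makespan: sum all processing times
= 25.5 + 3.6 + 25.4
= 54.5 time units


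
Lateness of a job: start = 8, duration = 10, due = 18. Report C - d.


Completion = 8 + 10 = 18
Lateness = C - d = 18 - 18
= 0


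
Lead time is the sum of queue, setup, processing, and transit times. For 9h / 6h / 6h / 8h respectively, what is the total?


Lead time = queue + setup + processing + transit
= 9 + 6 + 6 + 8
= 29 hours


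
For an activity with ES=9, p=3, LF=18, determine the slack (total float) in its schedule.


EF = ES + duration = 9 + 3 = 12
LS = LF - duration = 18 - 3 = 15
Total Float = LF - EF = 18 - 12
(or LS - ES = 15 - 9)
= 6


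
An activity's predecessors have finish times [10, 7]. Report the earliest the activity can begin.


ES = max of all predecessor completion times
Predecessors: [10, 7]
ES = max(10, 7)
= 10


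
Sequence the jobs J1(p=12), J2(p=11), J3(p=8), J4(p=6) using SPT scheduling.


SPT: sort by shortest processing time
  J4: p=6
  J3: p=8
  J2: p=11
  J1: p=12
Order: J4 → J3 → J2 → J1


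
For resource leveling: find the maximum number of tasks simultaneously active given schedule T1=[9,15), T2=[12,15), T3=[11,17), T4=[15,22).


Check each time point for overlaps:
  t=12: 3 tasks active (T1, T2, T3)
Max concurrent = 3


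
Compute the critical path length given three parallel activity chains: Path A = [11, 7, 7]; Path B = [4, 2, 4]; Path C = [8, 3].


Path A: 11 + 7 + 7 = 25
Path B: 4 + 2 + 4 = 10
Path C: 8 + 3 = 11
Critical path = longest = max(25, 10, 11)
= 25 (Path A)


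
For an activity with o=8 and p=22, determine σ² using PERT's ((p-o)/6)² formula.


σ² = ((p - o) / 6)² = (p - o)² / 36
= (22 - 8)² / 36
= 14² / 36
= 196 / 36
= 5.4444


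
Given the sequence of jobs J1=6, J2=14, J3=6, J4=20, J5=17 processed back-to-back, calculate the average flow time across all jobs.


Completion times:
  J1: completes at 6
  J2: completes at 20
  J3: completes at 26
  J4: completes at 46
  J5: completes at 63
Sum = 161
Average = 161/5
= 32.20


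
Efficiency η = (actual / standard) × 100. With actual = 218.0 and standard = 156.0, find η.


Efficiency = (actual / standard) × 100
= (218.0 / 156.0) × 100
= 139.7%


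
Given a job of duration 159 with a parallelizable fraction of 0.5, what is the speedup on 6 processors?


Amdahl's law: T_p = T × ((1-p) + p/N)
= 159 × ((1-0.5) + 0.5/6)
= 159 × (0.50 + 0.0833)
= 159 × 0.5833
= 92.75
Speedup = 159/92.75
= 1.71×


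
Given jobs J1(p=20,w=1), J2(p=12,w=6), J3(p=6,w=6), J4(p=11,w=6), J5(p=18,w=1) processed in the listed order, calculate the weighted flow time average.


Completion times:
  J1: C=20, w×C=1×20=20
  J2: C=32, w×C=6×32=192
  J3: C=38, w×C=6×38=228
  J4: C=49, w×C=6×49=294
  J5: C=67, w×C=1×67=67
Sum w×C = 801
Sum w = 20
Weighted avg = 801/20
= 40.05


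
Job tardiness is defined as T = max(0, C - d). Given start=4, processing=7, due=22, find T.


Completion = start + processing = 4 + 7 = 11
Tardiness = max(0, C - d) = max(0, 11 - 22)
= max(0, -11)
= 0


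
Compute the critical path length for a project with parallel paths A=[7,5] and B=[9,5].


Path A: 7 + 5 = 12
Path B: 9 + 5 = 14
Critical path = longest = max(12, 14)
= 14 (Path B)


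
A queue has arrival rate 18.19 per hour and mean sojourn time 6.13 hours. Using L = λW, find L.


Little's law: L = λ × W
= 18.19 × 6.13
= 111.50


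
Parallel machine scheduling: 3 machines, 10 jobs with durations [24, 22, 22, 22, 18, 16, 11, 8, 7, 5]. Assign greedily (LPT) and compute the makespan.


Jobs (LPT sorted): [24, 22, 22, 22, 18, 16, 11, 8, 7, 5]
Machines: 3
  J=24 → Machine 1 (load: 0+24=24)
  J=22 → Machine 2 (load: 0+22=22)
  J=22 → Machine 3 (load: 0+22=22)
  J=22 → Machine 2 (load: 22+22=44)
  J=18 → Machine 3 (load: 22+18=40)
  J=16 → Machine 1 (load: 24+16=40)
  J=11 → Machine 1 (load: 40+11=51)
  J=8 → Machine 3 (load: 40+8=48)
  J=7 → Machine 2 (load: 44+7=51)
  J=5 → Machine 3 (load: 48+5=53)
Machine loads: [51, 51, 53]
Makespan = max = 53 time units


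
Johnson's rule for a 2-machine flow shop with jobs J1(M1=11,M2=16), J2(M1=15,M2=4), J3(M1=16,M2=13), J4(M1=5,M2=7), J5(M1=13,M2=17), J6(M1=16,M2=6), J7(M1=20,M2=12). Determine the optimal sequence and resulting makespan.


Johnson's rule:
Group 1 (M1≤M2, sort by M1): ['J4', 'J1', 'J5']
Group 2 (M1>M2, sort desc M2): ['J3', 'J7', 'J6', 'J2']
Sequence: J4 → J1 → J5 → J3 → J7 → J6 → J2
Makespan calculation:
  J4: M1 done=5, M2 done=12
  J1: M1 done=16, M2 done=32
  J5: M1 done=29, M2 done=49
  J3: M1 done=45, M2 done=62
  J7: M1 done=65, M2 done=77
  J6: M1 done=81, M2 done=87
  J2: M1 done=96, M2 done=100
= Sequence: J4 → J1 → J5 → J3 → J7 → J6 → J2, Makespan: 100


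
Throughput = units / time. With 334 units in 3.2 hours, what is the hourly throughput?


Throughput = units / time
= 334 / 3.2
= 104.4 units/hour


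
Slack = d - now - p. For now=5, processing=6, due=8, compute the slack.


Slack = due - current_time - processing
= 8 - 5 - 6
= -3


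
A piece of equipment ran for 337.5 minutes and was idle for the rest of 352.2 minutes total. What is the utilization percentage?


Utilization = busy / total × 100
= 337.5 / 352.2 × 100
= 95.8%


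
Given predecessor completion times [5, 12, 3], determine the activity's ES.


ES = max of all predecessor completion times
Predecessors: [5, 12, 3]
ES = max(5, 12, 3)
= 12


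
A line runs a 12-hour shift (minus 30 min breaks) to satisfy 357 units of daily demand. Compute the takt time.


Available = 12×60 - 30 = 690 min
Takt time = 690 / 357
= 1.93 min/unit


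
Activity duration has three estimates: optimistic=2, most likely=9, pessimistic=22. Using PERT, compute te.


te = (o + 4m + p) / 6
= (2 + 4×9 + 22) / 6
= (2 + 36 + 22) / 6
= 60 / 6
= 10.00


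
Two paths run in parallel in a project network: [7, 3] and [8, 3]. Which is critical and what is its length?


Path A: 7 + 3 = 10
Path B: 8 + 3 = 11
Critical path = longest = max(10, 11)
= 11 (Path B)


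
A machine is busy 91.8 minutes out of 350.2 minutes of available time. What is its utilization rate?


Utilization = busy / total × 100
= 91.8 / 350.2 × 100
= 26.2%


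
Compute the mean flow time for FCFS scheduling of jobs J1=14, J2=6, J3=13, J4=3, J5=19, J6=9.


Completion times:
  J1: completes at 14
  J2: completes at 20
  J3: completes at 33
  J4: completes at 36
  J5: completes at 55
  J6: completes at 64
Sum = 222
Average = 222/6
= 37.00


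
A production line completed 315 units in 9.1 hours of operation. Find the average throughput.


Throughput = units / time
= 315 / 9.1
= 34.6 units/hour


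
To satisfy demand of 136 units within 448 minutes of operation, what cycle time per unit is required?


Cycle time = available time / demand
= 448 / 136
= 3.29 min/unit


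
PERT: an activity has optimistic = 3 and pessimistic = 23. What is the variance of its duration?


σ² = ((p - o) / 6)² = (p - o)² / 36
= (23 - 3)² / 36
= 20² / 36
= 400 / 36
= 11.1111


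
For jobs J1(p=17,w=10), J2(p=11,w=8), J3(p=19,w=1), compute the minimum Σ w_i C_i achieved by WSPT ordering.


WSPT order (by p/w): J2 → J1 → J3
  J2: C=11, w·C=8×11=88
  J1: C=28, w·C=10×28=280
  J3: C=47, w·C=1×47=47
Σ w·C = 415
= 415


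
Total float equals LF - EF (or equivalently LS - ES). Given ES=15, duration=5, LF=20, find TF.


EF = ES + duration = 15 + 5 = 20
LS = LF - duration = 20 - 5 = 15
Total Float = LF - EF = 20 - 20
(or LS - ES = 15 - 15)
= 0


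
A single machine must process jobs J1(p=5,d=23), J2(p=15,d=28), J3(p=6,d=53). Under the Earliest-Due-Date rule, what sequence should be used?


EDD: sort by earliest due date
  J1: d=23, p=5
  J2: d=28, p=15
  J3: d=53, p=6
Order: J1 → J2 → J3


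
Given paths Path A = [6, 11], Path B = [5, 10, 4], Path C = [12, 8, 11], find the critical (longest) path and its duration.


Path A: 6 + 11 = 17
Path B: 5 + 10 + 4 = 19
Path C: 12 + 8 + 11 = 31
Critical path = longest = max(17, 19, 31)
= 31 (Path C)


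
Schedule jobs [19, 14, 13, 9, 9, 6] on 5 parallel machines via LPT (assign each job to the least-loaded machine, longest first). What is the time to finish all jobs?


Jobs (LPT sorted): [19, 14, 13, 9, 9, 6]
Machines: 5
  J=19 → Machine 1 (load: 0+19=19)
  J=14 → Machine 2 (load: 0+14=14)
  J=13 → Machine 3 (load: 0+13=13)
  J=9 → Machine 4 (load: 0+9=9)
  J=9 → Machine 5 (load: 0+9=9)
  J=6 → Machine 4 (load: 9+6=15)
Machine loads: [19, 14, 13, 15, 9]
Makespan = max = 19 time units


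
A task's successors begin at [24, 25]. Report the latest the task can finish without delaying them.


LF = min of all successor start times
Successors start at: [24, 25]
LF = min(24, 25)
= 24


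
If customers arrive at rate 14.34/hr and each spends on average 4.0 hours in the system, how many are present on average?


Little's law: L = λ × W
= 14.34 × 4.0
= 57.36


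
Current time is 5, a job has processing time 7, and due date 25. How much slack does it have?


Slack = due - current_time - processing
= 25 - 5 - 7
= 13


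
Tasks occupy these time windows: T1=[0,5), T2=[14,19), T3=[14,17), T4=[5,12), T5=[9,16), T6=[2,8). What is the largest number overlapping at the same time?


Check each time point for overlaps:
  t=14: 3 tasks active (T2, T3, T5)
Max concurrent = 3


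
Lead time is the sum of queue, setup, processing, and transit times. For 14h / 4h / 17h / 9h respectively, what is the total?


Lead time = queue + setup + processing + transit
= 14 + 4 + 17 + 9
= 44 hours


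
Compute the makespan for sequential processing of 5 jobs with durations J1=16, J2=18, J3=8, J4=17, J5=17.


Sequential makespan: sum all processing times
= 16 + 18 + 8 + 17 + 17
= 76 time units


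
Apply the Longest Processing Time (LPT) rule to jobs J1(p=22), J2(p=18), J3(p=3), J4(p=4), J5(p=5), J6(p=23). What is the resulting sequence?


LPT: sort by longest processing time first
  J6: p=23
  J1: p=22
  J2: p=18
  J5: p=5
  J4: p=4
  J3: p=3
Order: J6 → J1 → J2 → J5 → J4 → J3


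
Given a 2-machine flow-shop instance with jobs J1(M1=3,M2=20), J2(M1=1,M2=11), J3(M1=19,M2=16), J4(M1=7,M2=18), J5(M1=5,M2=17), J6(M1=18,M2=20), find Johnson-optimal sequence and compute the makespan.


Johnson's rule:
Group 1 (M1≤M2, sort by M1): ['J2', 'J1', 'J5', 'J4', 'J6']
Group 2 (M1>M2, sort desc M2): ['J3']
Sequence: J2 → J1 → J5 → J4 → J6 → J3
Makespan calculation:
  J2: M1 done=1, M2 done=12
  J1: M1 done=4, M2 done=32
  J5: M1 done=9, M2 done=49
  J4: M1 done=16, M2 done=67
  J6: M1 done=34, M2 done=87
  J3: M1 done=53, M2 done=103
= Sequence: J2 → J1 → J5 → J4 → J6 → J3, Makespan: 103


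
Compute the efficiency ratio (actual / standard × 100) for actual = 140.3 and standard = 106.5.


Efficiency = (actual / standard) × 100
= (140.3 / 106.5) × 100
= 131.7%


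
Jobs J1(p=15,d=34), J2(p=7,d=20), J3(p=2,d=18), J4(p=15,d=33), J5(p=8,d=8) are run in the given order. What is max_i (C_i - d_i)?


Lateness per job (L = C - d):
  J1: C=15, d=34, L=-19
  J2: C=22, d=20, L=2
  J3: C=24, d=18, L=6
  J4: C=39, d=33, L=6
  J5: C=47, d=8, L=39
Lmax = max(-19, 2, 6, 6, 39)
= 39


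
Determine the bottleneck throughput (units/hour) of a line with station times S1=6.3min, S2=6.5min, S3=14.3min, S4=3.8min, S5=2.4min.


Bottleneck = longest station time
Station times: [6.3, 6.5, 14.3, 3.8, 2.4]
Max = 14.3 min
Rate = 60 / 14.3
= 4.20 units/hour (bottleneck: 14.3min)


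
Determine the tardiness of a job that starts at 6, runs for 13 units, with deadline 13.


Completion = start + processing = 6 + 13 = 19
Tardiness = max(0, C - d) = max(0, 19 - 13)
= max(0, 6)
= 6


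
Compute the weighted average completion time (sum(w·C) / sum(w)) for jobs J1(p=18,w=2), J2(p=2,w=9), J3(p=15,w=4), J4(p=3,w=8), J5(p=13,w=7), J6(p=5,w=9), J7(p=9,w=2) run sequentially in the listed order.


Completion times:
  J1: C=18, w×C=2×18=36
  J2: C=20, w×C=9×20=180
  J3: C=35, w×C=4×35=140
  J4: C=38, w×C=8×38=304
  J5: C=51, w×C=7×51=357
  J6: C=56, w×C=9×56=504
  J7: C=65, w×C=2×65=130
Sum w×C = 1651
Sum w = 41
Weighted avg = 1651/41
= 40.27


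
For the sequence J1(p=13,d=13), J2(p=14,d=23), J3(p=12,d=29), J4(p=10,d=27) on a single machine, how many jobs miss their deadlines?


Completion vs due date:
  J1: C=13, d=13 → on time
  J2: C=27, d=23 → TARDY
  J3: C=39, d=29 → TARDY
  J4: C=49, d=27 → TARDY
Tardy jobs: J2, J3, J4
Count = 3


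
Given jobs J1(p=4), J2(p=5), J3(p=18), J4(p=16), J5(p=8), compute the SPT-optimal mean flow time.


SPT order: J1 → J2 → J5 → J4 → J3
Completion times:
  J1: C=4
  J2: C=9
  J5: C=17
  J4: C=33
  J3: C=51
Sum = 114, n = 5
Mean flow = 114/5
= 22.80


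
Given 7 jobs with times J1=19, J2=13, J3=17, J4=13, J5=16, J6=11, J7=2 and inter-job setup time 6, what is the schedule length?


Makespan = Σ processing + (n-1) × setup
= (19 + 13 + 17 + 13 + 16 + 11 + 2) + (7-1)×6
= 91 + 36
= 127 time units


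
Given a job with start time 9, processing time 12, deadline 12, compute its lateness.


Completion = 9 + 12 = 21
Lateness = C - d = 21 - 12
= 9


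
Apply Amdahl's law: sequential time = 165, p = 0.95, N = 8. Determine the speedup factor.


Amdahl's law: T_p = T × ((1-p) + p/N)
= 165 × ((1-0.95) + 0.95/8)
= 165 × (0.05 + 0.1187)
= 165 × 0.1688
= 27.84
Speedup = 165/27.84
= 5.93×


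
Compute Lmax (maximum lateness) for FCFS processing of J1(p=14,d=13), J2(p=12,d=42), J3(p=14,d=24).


Lateness per job (L = C - d):
  J1: C=14, d=13, L=1
  J2: C=26, d=42, L=-16
  J3: C=40, d=24, L=16
Lmax = max(1, -16, 16)
= 16


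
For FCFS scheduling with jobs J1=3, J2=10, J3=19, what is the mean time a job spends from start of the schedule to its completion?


Completion times:
  J1: completes at 3
  J2: completes at 13
  J3: completes at 32
Sum = 48
Average = 48/3
= 16.00


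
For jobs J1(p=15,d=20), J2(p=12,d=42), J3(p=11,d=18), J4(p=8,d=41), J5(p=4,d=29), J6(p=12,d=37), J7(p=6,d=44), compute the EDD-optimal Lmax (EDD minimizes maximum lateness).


EDD order: J3 → J1 → J5 → J6 → J4 → J2 → J7
Completion and lateness:
  J3: C=11, d=18, L=11-18=-7
  J1: C=26, d=20, L=26-20=6
  J5: C=30, d=29, L=30-29=1
  J6: C=42, d=37, L=42-37=5
  J4: C=50, d=41, L=50-41=9
  J2: C=62, d=42, L=62-42=20
  J7: C=68, d=44, L=68-44=24
Lmax = max(-7, 6, 1, 5, 9, 20, 24)
= 24


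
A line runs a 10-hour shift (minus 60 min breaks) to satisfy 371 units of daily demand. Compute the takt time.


Available = 10×60 - 60 = 540 min
Takt time = 540 / 371
= 1.46 min/unit


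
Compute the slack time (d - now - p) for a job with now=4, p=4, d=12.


Slack = due - current_time - processing
= 12 - 4 - 4
= 4


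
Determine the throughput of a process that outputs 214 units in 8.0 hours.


Throughput = units / time
= 214 / 8.0
= 26.8 units/hour


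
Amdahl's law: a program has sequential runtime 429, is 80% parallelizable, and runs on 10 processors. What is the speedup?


Amdahl's law: T_p = T × ((1-p) + p/N)
= 429 × ((1-0.8) + 0.8/10)
= 429 × (0.20 + 0.0800)
= 429 × 0.2800
= 120.12
Speedup = 429/120.12
= 3.57×


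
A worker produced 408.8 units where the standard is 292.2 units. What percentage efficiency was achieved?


Efficiency = (actual / standard) × 100
= (408.8 / 292.2) × 100
= 139.9%


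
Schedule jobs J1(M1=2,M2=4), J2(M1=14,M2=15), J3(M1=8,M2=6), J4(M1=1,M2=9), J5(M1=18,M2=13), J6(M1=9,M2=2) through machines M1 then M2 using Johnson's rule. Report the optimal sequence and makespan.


Johnson's rule:
Group 1 (M1≤M2, sort by M1): ['J4', 'J1', 'J2']
Group 2 (M1>M2, sort desc M2): ['J5', 'J3', 'J6']
Sequence: J4 → J1 → J2 → J5 → J3 → J6
Makespan calculation:
  J4: M1 done=1, M2 done=10
  J1: M1 done=3, M2 done=14
  J2: M1 done=17, M2 done=32
  J5: M1 done=35, M2 done=48
  J3: M1 done=43, M2 done=54
  J6: M1 done=52, M2 done=56
= Sequence: J4 → J1 → J2 → J5 → J3 → J6, Makespan: 56


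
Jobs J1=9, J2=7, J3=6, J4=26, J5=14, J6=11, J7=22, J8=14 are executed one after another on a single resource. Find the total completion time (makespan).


Sequential makespan: sum all processing times
= 9 + 7 + 6 + 26 + 14 + 11 + 22 + 14
= 109 time units


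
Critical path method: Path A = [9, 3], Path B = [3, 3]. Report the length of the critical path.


Path A: 9 + 3 = 12
Path B: 3 + 3 = 6
Critical path = longest = max(12, 6)
= 12 (Path A)


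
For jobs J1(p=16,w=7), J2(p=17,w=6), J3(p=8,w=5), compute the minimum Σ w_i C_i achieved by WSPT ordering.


WSPT order (by p/w): J3 → J1 → J2
  J3: C=8, w·C=5×8=40
  J1: C=24, w·C=7×24=168
  J2: C=41, w·C=6×41=246
Σ w·C = 454
= 454


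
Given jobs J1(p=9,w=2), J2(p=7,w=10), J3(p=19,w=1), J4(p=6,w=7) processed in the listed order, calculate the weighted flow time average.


Completion times:
  J1: C=9, w×C=2×9=18
  J2: C=16, w×C=10×16=160
  J3: C=35, w×C=1×35=35
  J4: C=41, w×C=7×41=287
Sum w×C = 500
Sum w = 20
Weighted avg = 500/20
= 25.00


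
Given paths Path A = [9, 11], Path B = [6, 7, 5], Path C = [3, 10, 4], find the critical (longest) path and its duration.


Path A: 9 + 11 = 20
Path B: 6 + 7 + 5 = 18
Path C: 3 + 10 + 4 = 17
Critical path = longest = max(20, 18, 17)
= 20 (Path A)


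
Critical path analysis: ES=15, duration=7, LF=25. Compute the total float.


EF = ES + duration = 15 + 7 = 22
LS = LF - duration = 25 - 7 = 18
Total Float = LF - EF = 25 - 22
(or LS - ES = 18 - 15)
= 3


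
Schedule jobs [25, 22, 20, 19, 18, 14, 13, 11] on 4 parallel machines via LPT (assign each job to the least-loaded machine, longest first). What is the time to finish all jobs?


Jobs (LPT sorted): [25, 22, 20, 19, 18, 14, 13, 11]
Machines: 4
  J=25 → Machine 1 (load: 0+25=25)
  J=22 → Machine 2 (load: 0+22=22)
  J=20 → Machine 3 (load: 0+20=20)
  J=19 → Machine 4 (load: 0+19=19)
  J=18 → Machine 4 (load: 19+18=37)
  J=14 → Machine 3 (load: 20+14=34)
  J=13 → Machine 2 (load: 22+13=35)
  J=11 → Machine 1 (load: 25+11=36)
Machine loads: [36, 35, 34, 37]
Makespan = max = 37 time units


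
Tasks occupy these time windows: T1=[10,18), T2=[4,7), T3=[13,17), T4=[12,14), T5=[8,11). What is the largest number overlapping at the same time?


Check each time point for overlaps:
  t=13: 3 tasks active (T1, T3, T4)
Max concurrent = 3


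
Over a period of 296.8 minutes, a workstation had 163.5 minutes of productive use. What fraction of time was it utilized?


Utilization = busy / total × 100
= 163.5 / 296.8 × 100
= 55.1%


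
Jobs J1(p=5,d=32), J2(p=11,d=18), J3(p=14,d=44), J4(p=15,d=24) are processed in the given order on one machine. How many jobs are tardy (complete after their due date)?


Completion vs due date:
  J1: C=5, d=32 → on time
  J2: C=16, d=18 → on time
  J3: C=30, d=44 → on time
  J4: C=45, d=24 → TARDY
Tardy jobs: J4
Count = 1


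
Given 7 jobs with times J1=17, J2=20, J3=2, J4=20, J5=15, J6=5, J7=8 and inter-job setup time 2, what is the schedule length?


Makespan = Σ processing + (n-1) × setup
= (17 + 20 + 2 + 20 + 15 + 5 + 8) + (7-1)×2
= 87 + 12
= 99 time units


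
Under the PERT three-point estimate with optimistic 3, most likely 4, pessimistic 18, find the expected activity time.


te = (o + 4m + p) / 6
= (3 + 4×4 + 18) / 6
= (3 + 16 + 18) / 6
= 37 / 6
= 6.17


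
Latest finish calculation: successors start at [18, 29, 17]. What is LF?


LF = min of all successor start times
Successors start at: [18, 29, 17]
LF = min(18, 29, 17)
= 17


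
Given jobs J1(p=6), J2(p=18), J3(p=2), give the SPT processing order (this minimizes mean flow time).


SPT: sort by shortest processing time
  J3: p=2
  J1: p=6
  J2: p=18
Order: J3 → J1 → J2


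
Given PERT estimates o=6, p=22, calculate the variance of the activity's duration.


σ² = ((p - o) / 6)² = (p - o)² / 36
= (22 - 6)² / 36
= 16² / 36
= 256 / 36
= 7.1111


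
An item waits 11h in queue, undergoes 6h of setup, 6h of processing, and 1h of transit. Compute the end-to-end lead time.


Lead time = queue + setup + processing + transit
= 11 + 6 + 6 + 1
= 24 hours


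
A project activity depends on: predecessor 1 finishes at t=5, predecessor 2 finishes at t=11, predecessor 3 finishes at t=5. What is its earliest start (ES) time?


ES = max of all predecessor completion times
Predecessors: [5, 11, 5]
ES = max(5, 11, 5)
= 11


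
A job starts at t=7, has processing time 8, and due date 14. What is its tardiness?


Completion = start + processing = 7 + 8 = 15
Tardiness = max(0, C - d) = max(0, 15 - 14)
= max(0, 1)
= 1


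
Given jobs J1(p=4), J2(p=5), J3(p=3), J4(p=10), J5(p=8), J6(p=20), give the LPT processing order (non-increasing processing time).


LPT: sort by longest processing time first
  J6: p=20
  J4: p=10
  J5: p=8
  J2: p=5
  J1: p=4
  J3: p=3
Order: J6 → J4 → J5 → J2 → J1 → J3


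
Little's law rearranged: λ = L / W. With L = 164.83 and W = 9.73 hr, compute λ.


Little's law: L = λW → λ = L / W
= 164.83 / 9.73
= 16.94 per hour


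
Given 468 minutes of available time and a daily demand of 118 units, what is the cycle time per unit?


Cycle time = available time / demand
= 468 / 118
= 3.97 min/unit


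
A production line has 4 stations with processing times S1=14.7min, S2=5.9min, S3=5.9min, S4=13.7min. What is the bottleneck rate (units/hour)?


Bottleneck = longest station time
Station times: [14.7, 5.9, 5.9, 13.7]
Max = 14.7 min
Rate = 60 / 14.7
= 4.08 units/hour (bottleneck: 14.7min)


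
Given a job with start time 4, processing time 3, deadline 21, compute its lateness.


Completion = 4 + 3 = 7
Lateness = C - d = 7 - 21
= -14


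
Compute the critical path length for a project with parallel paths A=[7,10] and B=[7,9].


Path A: 7 + 10 = 17
Path B: 7 + 9 = 16
Critical path = longest = max(17, 16)
= 17 (Path A)


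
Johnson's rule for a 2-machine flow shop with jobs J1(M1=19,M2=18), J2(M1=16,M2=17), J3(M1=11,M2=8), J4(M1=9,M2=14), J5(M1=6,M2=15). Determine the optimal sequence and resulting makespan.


Johnson's rule:
Group 1 (M1≤M2, sort by M1): ['J5', 'J4', 'J2']
Group 2 (M1>M2, sort desc M2): ['J1', 'J3']
Sequence: J5 → J4 → J2 → J1 → J3
Makespan calculation:
  J5: M1 done=6, M2 done=21
  J4: M1 done=15, M2 done=35
  J2: M1 done=31, M2 done=52
  J1: M1 done=50, M2 done=70
  J3: M1 done=61, M2 done=78
= Sequence: J5 → J4 → J2 → J1 → J3, Makespan: 78


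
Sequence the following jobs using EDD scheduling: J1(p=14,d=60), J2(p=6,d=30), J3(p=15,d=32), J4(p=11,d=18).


EDD: sort by earliest due date
  J4: d=18, p=11
  J2: d=30, p=6
  J3: d=32, p=15
  J1: d=60, p=14
Order: J4 → J2 → J3 → J1


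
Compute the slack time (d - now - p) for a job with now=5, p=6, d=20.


Slack = due - current_time - processing
= 20 - 5 - 6
= 9


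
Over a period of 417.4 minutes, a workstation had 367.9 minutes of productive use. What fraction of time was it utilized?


Utilization = busy / total × 100
= 367.9 / 417.4 × 100
= 88.1%


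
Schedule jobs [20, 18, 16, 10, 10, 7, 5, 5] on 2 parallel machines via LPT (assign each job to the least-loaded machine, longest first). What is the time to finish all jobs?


Jobs (LPT sorted): [20, 18, 16, 10, 10, 7, 5, 5]
Machines: 2
  J=20 → Machine 1 (load: 0+20=20)
  J=18 → Machine 2 (load: 0+18=18)
  J=16 → Machine 2 (load: 18+16=34)
  J=10 → Machine 1 (load: 20+10=30)
  J=10 → Machine 1 (load: 30+10=40)
  J=7 → Machine 2 (load: 34+7=41)
  J=5 → Machine 1 (load: 40+5=45)
  J=5 → Machine 2 (load: 41+5=46)
Machine loads: [45, 46]
Makespan = max = 46 time units


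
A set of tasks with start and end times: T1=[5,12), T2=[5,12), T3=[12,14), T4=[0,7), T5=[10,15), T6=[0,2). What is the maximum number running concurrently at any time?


Check each time point for overlaps:
  t=5: 3 tasks active (T1, T2, T4)
Max concurrent = 3


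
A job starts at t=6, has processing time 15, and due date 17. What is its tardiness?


Completion = start + processing = 6 + 15 = 21
Tardiness = max(0, C - d) = max(0, 21 - 17)
= max(0, 4)
= 4


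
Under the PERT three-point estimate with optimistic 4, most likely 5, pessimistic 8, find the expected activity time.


te = (o + 4m + p) / 6
= (4 + 4×5 + 8) / 6
= (4 + 20 + 8) / 6
= 32 / 6
= 5.33


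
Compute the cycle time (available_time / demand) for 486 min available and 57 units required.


Cycle time = available time / demand
= 486 / 57
= 8.53 min/unit


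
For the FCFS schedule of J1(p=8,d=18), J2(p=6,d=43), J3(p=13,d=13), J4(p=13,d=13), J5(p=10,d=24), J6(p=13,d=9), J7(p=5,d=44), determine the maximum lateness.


Lateness per job (L = C - d):
  J1: C=8, d=18, L=-10
  J2: C=14, d=43, L=-29
  J3: C=27, d=13, L=14
  J4: C=40, d=13, L=27
  J5: C=50, d=24, L=26
  J6: C=63, d=9, L=54
  J7: C=68, d=44, L=24
Lmax = max(-10, -29, 14, 27, 26, 54, 24)
= 54


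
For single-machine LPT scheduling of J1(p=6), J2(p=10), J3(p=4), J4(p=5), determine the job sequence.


LPT: sort by longest processing time first
  J2: p=10
  J1: p=6
  J4: p=5
  J3: p=4
Order: J2 → J1 → J4 → J3


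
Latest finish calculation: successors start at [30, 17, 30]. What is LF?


LF = min of all successor start times
Successors start at: [30, 17, 30]
LF = min(30, 17, 30)
= 17


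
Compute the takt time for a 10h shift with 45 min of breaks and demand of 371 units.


Available = 10×60 - 45 = 555 min
Takt time = 555 / 371
= 1.50 min/unit


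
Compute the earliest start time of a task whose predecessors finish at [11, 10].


ES = max of all predecessor completion times
Predecessors: [11, 10]
ES = max(11, 10)
= 11


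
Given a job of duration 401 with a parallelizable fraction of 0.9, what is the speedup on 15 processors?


Amdahl's law: T_p = T × ((1-p) + p/N)
= 401 × ((1-0.9) + 0.9/15)
= 401 × (0.10 + 0.0600)
= 401 × 0.1600
= 64.16
Speedup = 401/64.16
= 6.25×


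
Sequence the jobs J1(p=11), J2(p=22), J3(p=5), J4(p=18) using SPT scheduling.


SPT: sort by shortest processing time
  J3: p=5
  J1: p=11
  J4: p=18
  J2: p=22
Order: J3 → J1 → J4 → J2


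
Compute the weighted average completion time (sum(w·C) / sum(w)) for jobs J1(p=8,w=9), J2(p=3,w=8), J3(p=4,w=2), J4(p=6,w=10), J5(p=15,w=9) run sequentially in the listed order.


Completion times:
  J1: C=8, w×C=9×8=72
  J2: C=11, w×C=8×11=88
  J3: C=15, w×C=2×15=30
  J4: C=21, w×C=10×21=210
  J5: C=36, w×C=9×36=324
Sum w×C = 724
Sum w = 38
Weighted avg = 724/38
= 19.05


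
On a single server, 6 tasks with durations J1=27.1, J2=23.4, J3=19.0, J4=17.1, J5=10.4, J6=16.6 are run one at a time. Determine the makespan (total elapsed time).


Sequential makespan: sum all processing times
= 27.1 + 23.4 + 19.0 + 17.1 + 10.4 + 16.6
= 113.6 time units


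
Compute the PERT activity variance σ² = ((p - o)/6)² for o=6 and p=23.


σ² = ((p - o) / 6)² = (p - o)² / 36
= (23 - 6)² / 36
= 17² / 36
= 289 / 36
= 8.0278


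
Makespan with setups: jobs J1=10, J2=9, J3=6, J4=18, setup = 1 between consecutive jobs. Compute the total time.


Makespan = Σ processing + (n-1) × setup
= (10 + 9 + 6 + 18) + (4-1)×1
= 43 + 3
= 46 time units


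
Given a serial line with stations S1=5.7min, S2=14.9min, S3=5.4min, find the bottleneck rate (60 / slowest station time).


Bottleneck = longest station time
Station times: [5.7, 14.9, 5.4]
Max = 14.9 min
Rate = 60 / 14.9
= 4.03 units/hour (bottleneck: 14.9min)


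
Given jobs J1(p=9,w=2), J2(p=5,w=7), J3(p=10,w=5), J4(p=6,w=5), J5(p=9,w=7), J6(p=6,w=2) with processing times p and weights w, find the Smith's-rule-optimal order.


WSPT (Smith's rule): sort by p/w ascending
  J2: p/w = 5/7 = 0.714
  J4: p/w = 6/5 = 1.200
  J5: p/w = 9/7 = 1.286
  J3: p/w = 10/5 = 2.000
  J6: p/w = 6/2 = 3.000
  J1: p/w = 9/2 = 4.500
Order: J2 → J4 → J5 → J3 → J6 → J1


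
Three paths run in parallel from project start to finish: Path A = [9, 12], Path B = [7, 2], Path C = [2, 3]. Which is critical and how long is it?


Path A: 9 + 12 = 21
Path B: 7 + 2 = 9
Path C: 2 + 3 = 5
Critical path = longest = max(21, 9, 5)
= 21 (Path A)
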